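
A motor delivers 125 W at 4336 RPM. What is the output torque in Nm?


omega = 4336 * 2*pi/60 = 454.0649 rad/s
tau = P / omega = 125 / 454.0649
= 0.2753 Nm


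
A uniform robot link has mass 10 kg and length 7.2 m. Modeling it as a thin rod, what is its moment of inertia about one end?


I = (1/3) * m * L^2
= (1/3) * 10 * 7.2^2
= 0.333333 * 10 * 51.84
= 172.8 kg*m^2


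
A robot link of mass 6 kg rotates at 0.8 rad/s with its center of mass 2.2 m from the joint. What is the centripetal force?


F = m * omega^2 * r
= 6 * 0.8^2 * 2.2
= 6 * 0.64 * 2.2
= 8.448 N


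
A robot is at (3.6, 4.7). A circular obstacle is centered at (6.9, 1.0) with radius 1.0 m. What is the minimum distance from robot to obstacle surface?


center_dist = sqrt((3.6-6.9)^2 + (4.7-1.0)^2)
= sqrt(10.89 + 13.69)
= 4.9578
min_dist = center_dist - radius = 4.9578 - 1.0 = 3.9578 m


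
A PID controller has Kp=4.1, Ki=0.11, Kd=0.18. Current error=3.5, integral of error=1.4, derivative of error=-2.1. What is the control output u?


u = Kp*e + Ki*int(e) + Kd*de/dt
= 4.1*3.5 + 0.11*1.4 + 0.18*(-2.1)
= 14.35 + 0.154 + -0.378
= 14.126


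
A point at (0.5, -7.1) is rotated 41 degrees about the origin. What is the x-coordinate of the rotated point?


x' = x*cos(theta) - y*sin(theta)
cos(41 deg) = 0.7547, sin(41 deg) = 0.6561
x' = 0.5 * 0.7547 - -7.1 * 0.6561
= 0.3774 - -4.658
= 5.0354


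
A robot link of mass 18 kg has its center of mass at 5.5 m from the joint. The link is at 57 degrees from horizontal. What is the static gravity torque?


tau = m*g*L*cos(angle)
= 18 * 9.81 * 5.5 * cos(57 deg)
= 18 * 9.81 * 5.5 * 0.5446
= 528.948 Nm


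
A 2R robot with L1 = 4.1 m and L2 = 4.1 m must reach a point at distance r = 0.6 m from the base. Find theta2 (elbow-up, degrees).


cos(theta2) = (r^2 - L1^2 - L2^2) / (2*L1*L2)
cos(theta2) = (0.36 - 16.81 - 16.81) / 33.62
cos(theta2) = -0.989292
theta2 = 171.6078 degrees


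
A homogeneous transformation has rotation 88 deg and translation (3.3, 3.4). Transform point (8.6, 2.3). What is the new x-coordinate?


x' = cos(theta)*px - sin(theta)*py + tx
= 0.0349*8.6 - 0.9994*2.3 + 3.3
= 1.3015


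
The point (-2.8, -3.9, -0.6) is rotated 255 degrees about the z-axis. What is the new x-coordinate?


Rotation about z-axis: x' = x*cos(theta) - y*sin(theta)
= -2.8 * -0.2588 - -3.9 * -0.9659
= -3.0424


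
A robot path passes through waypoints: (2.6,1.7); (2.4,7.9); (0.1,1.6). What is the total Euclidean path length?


Segment lengths:
  seg1 = sqrt((-0.2)^2 + (6.2)^2) = 6.2032
  seg2 = sqrt((-2.3)^2 + (-6.3)^2) = 6.7067
Total = 12.9099


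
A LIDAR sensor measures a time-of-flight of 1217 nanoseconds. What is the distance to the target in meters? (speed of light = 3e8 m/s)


tof = 1217 ns = 1.217e-06 s
dist = c * tof / 2
= 3e8 * 1.217e-06 / 2
= 182.55 m


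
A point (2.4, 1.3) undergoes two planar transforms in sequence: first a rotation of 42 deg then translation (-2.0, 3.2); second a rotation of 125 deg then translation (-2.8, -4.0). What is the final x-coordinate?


After transform 1:
x1 = cos(42)*2.4 - sin(42)*1.3 + -2.0 = -1.0863
y1 = sin(42)*2.4 + cos(42)*1.3 + 3.2 = 5.772
After transform 2:
x2 = cos(125)*-1.0863 - sin(125)*5.772 + -2.8
= -6.9051


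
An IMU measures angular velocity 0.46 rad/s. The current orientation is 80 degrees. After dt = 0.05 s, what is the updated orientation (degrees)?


delta_theta = w * dt = 0.46 * 0.05 = 0.023 rad
= 1.3178 deg
theta_new = 80 + 1.3178 = 81.3178 deg


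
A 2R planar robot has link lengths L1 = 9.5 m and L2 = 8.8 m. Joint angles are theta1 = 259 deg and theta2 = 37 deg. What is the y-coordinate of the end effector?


Convert angles to radians: theta1 = 4.5204, theta2 = 0.6458
y = L1*sin(theta1) + L2*sin(theta1+theta2)
y = -9.3255 + -7.9094
y = -17.2348


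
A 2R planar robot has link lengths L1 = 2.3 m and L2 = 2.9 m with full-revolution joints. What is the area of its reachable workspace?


r_max = L1 + L2 = 5.2 m
r_min = |L1 - L2| = 0.6 m
Area = pi*(r_max^2 - r_min^2)
= pi*(27.04 - 0.36)
= pi * 26.68
= 83.8177 m^2


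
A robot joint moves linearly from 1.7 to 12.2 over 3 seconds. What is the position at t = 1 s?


s = t/T = 1/3 = 0.3333
p(t) = p0 + (pf-p0)*s
= 1.7 + (12.2 - 1.7) * 0.3333
= 5.2


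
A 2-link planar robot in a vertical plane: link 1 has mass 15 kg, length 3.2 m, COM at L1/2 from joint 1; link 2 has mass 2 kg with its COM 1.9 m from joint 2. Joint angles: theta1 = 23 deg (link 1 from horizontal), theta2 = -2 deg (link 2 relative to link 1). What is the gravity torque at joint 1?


Horizontal distance from joint 1 to link-1 COM:
  x_c1 = (L1/2)*cos(t1) = 1.6 * 0.9205 = 1.4728 m
Horizontal distance from joint 1 to link-2 COM:
  x_c2 = L1*cos(t1) + Lc2*cos(t1+t2)
       = 3.2*0.9205 + 1.9*0.9336 = 4.7194 m
tau1 = m1*g*x_c1 + m2*g*x_c2
     = 15*9.81*1.4728 + 2*9.81*4.7194
     = 216.7237 + 92.595
     = 309.3187 Nm


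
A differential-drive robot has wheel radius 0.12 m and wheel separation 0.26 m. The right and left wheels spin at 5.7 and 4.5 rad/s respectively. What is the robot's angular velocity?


vR = r*wR = 0.12*5.7 = 0.684 m/s
vL = r*wL = 0.12*4.5 = 0.54 m/s
v = (vR+vL)/2 = 0.612 m/s
omega = (vR-vL)/L = 0.5538 rad/s
angular velocity = 0.5538 rad/s


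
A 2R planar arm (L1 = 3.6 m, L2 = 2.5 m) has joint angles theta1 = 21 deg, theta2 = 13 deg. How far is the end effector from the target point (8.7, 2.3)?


End effector via forward kinematics:
x = L1*cos(t1) + L2*cos(t1+t2) = 5.4335
y = L1*sin(t1) + L2*sin(t1+t2) = 2.6881
Distance to target:
d = sqrt((8.7 - 5.4335)^2 + (2.3 - 2.6881)^2)
= sqrt(10.6701 + 0.1506)
= 3.2895 m


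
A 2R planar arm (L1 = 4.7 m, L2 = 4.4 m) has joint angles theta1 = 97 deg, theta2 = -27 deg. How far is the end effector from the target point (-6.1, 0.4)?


End effector via forward kinematics:
x = L1*cos(t1) + L2*cos(t1+t2) = 0.9321
y = L1*sin(t1) + L2*sin(t1+t2) = 8.7996
Distance to target:
d = sqrt((-6.1 - 0.9321)^2 + (0.4 - 8.7996)^2)
= sqrt(49.4505 + 70.5535)
= 10.9546 m


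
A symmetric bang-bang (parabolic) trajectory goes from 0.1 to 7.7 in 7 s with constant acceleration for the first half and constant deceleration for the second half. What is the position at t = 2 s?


Symmetric rest-to-rest: each phase covers (pf-p0)/2 in time T/2. 0.5*a*(T/2)^2 = (pf-p0)/2 => a = 4*(pf-p0)/T^2
a = 4*(7.7-0.1)/7^2 = 0.6204
t = 2 is in the acceleration phase (t <= T/2).
p = p0 + 0.5*a*t^2 = 0.1 + 0.5*0.6204*2^2
= 1.3408


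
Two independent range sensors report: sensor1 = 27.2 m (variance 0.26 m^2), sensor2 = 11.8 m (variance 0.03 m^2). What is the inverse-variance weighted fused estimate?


w1 = (1/var1) / (1/var1 + 1/var2)
   = 3.8462 / (3.8462 + 33.3333) = 0.1034
w2 = 1 - w1 = 0.8966
fused = w1*s1 + w2*s2 = 2.8138 + 10.5793
= 13.3931 m


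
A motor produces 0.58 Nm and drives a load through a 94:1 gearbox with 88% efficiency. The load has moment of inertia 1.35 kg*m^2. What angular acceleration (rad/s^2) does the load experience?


tau_out = tau_motor * N * eta
= 0.58 * 94 * 0.88 = 47.9776 Nm
alpha = tau_out / I = 47.9776 / 1.35
= 35.539 rad/s^2


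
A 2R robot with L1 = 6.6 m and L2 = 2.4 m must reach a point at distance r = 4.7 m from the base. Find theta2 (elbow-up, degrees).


cos(theta2) = (r^2 - L1^2 - L2^2) / (2*L1*L2)
cos(theta2) = (22.09 - 43.56 - 5.76) / 31.68
cos(theta2) = -0.859533
theta2 = 149.2642 degrees


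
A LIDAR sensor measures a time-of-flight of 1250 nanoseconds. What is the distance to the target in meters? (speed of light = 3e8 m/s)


tof = 1250 ns = 1.25e-06 s
dist = c * tof / 2
= 3e8 * 1.25e-06 / 2
= 187.5 m


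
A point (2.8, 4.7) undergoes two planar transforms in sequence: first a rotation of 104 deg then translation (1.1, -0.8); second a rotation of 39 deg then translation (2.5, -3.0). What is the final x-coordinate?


After transform 1:
x1 = cos(104)*2.8 - sin(104)*4.7 + 1.1 = -4.1378
y1 = sin(104)*2.8 + cos(104)*4.7 + -0.8 = 0.7798
After transform 2:
x2 = cos(39)*-4.1378 - sin(39)*0.7798 + 2.5
= -1.2064


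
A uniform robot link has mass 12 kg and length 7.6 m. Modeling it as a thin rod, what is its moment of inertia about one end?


I = (1/3) * m * L^2
= (1/3) * 12 * 7.6^2
= 0.333333 * 12 * 57.76
= 231.04 kg*m^2


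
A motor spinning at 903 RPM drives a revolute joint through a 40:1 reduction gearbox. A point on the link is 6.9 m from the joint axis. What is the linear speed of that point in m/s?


omega_motor = 903 * 2*pi/60 = 94.5619 rad/s
omega_joint = omega_motor / 40 = 2.364 rad/s
v = omega_joint * r = 2.364 * 6.9
= 16.3119 m/s


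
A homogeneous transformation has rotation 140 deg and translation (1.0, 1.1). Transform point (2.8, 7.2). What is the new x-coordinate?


x' = cos(theta)*px - sin(theta)*py + tx
= -0.766*2.8 - 0.6428*7.2 + 1.0
= -5.773


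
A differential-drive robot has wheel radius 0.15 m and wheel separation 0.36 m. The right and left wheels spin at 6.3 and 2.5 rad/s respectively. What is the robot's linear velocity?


vR = r*wR = 0.15*6.3 = 0.945 m/s
vL = r*wL = 0.15*2.5 = 0.375 m/s
v = (vR+vL)/2 = 0.66 m/s
omega = (vR-vL)/L = 1.5833 rad/s
linear velocity = 0.66 m/s


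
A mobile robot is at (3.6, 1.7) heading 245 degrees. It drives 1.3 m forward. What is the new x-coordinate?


x_new = x0 + d*cos(theta)
= 3.6 + 1.3*cos(245)
= 3.6 + -0.5494
= 3.0506


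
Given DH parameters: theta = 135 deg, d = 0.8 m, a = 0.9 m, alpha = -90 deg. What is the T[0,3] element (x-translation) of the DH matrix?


T[0,3] = a * cos(theta)
= 0.9 * cos(135 deg)
= 0.9 * -0.7071
= -0.6364


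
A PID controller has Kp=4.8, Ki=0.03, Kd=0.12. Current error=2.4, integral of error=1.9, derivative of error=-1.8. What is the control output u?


u = Kp*e + Ki*int(e) + Kd*de/dt
= 4.8*2.4 + 0.03*1.9 + 0.12*(-1.8)
= 11.52 + 0.057 + -0.216
= 11.361


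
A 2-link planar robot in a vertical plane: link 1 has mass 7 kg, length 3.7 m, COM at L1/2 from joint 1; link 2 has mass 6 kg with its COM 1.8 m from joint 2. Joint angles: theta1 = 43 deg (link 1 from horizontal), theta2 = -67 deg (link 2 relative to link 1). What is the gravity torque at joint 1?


Horizontal distance from joint 1 to link-1 COM:
  x_c1 = (L1/2)*cos(t1) = 1.85 * 0.7314 = 1.353 m
Horizontal distance from joint 1 to link-2 COM:
  x_c2 = L1*cos(t1) + Lc2*cos(t1+t2)
       = 3.7*0.7314 + 1.8*0.9135 = 4.3504 m
tau1 = m1*g*x_c1 + m2*g*x_c2
     = 7*9.81*1.353 + 6*9.81*4.3504
     = 92.9108 + 256.064
     = 348.9748 Nm


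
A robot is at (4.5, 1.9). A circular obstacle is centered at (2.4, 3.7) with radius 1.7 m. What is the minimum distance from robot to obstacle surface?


center_dist = sqrt((4.5-2.4)^2 + (1.9-3.7)^2)
= sqrt(4.41 + 3.24)
= 2.7659
min_dist = center_dist - radius = 2.7659 - 1.7 = 1.0659 m


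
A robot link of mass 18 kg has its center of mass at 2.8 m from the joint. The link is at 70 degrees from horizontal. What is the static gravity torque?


tau = m*g*L*cos(angle)
= 18 * 9.81 * 2.8 * cos(70 deg)
= 18 * 9.81 * 2.8 * 0.342
= 169.103 Nm


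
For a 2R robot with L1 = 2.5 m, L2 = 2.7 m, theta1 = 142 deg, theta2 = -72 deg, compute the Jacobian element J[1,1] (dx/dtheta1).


J[1,1] = -L1*sin(t1) - L2*sin(t1+t2)
= -2.5*sin(142) - 2.7*sin(70)
= -4.0763


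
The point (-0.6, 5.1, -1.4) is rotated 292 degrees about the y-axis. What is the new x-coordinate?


Rotation about y-axis: x' = x*cos(theta) + z*sin(theta)
= -0.6 * 0.3746 + -1.4 * -0.9272
= 1.0733


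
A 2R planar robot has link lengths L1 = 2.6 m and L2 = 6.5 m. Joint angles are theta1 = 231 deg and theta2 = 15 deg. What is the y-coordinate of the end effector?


Convert angles to radians: theta1 = 4.0317, theta2 = 0.2618
y = L1*sin(theta1) + L2*sin(theta1+theta2)
y = -2.0206 + -5.938
y = -7.9586


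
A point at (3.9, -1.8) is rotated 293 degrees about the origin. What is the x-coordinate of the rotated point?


x' = x*cos(theta) - y*sin(theta)
cos(293 deg) = 0.3907, sin(293 deg) = -0.9205
x' = 3.9 * 0.3907 - -1.8 * -0.9205
= 1.5239 - 1.6569
= -0.1331


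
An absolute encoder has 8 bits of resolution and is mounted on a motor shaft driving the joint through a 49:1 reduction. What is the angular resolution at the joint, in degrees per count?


counts = 2^8 = 256
effective counts at joint = 256 * 49 = 12544
resolution = 360 / 12544
= 0.0287 deg/count


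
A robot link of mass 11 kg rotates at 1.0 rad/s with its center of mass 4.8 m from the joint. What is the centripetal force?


F = m * omega^2 * r
= 11 * 1.0^2 * 4.8
= 11 * 1.0 * 4.8
= 52.8 N


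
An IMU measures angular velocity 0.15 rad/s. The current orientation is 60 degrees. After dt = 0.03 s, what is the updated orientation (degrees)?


delta_theta = w * dt = 0.15 * 0.03 = 0.0045 rad
= 0.2578 deg
theta_new = 60 + 0.2578 = 60.2578 deg


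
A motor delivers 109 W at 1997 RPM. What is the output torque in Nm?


omega = 1997 * 2*pi/60 = 209.1254 rad/s
tau = P / omega = 109 / 209.1254
= 0.5212 Nm


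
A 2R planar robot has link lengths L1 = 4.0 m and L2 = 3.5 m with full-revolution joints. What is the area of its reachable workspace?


r_max = L1 + L2 = 7.5 m
r_min = |L1 - L2| = 0.5 m
Area = pi*(r_max^2 - r_min^2)
= pi*(56.25 - 0.25)
= pi * 56.0
= 175.9292 m^2


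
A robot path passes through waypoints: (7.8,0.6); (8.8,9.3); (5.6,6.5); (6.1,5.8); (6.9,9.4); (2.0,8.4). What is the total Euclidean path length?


Segment lengths:
  seg1 = sqrt((1.0)^2 + (8.7)^2) = 8.7573
  seg2 = sqrt((-3.2)^2 + (-2.8)^2) = 4.2521
  seg3 = sqrt((0.5)^2 + (-0.7)^2) = 0.8602
  seg4 = sqrt((0.8)^2 + (3.6)^2) = 3.6878
  seg5 = sqrt((-4.9)^2 + (-1.0)^2) = 5.001
Total = 22.5584


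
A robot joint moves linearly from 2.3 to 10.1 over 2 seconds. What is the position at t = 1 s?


s = t/T = 1/2 = 0.5
p(t) = p0 + (pf-p0)*s
= 2.3 + (10.1 - 2.3) * 0.5
= 6.2


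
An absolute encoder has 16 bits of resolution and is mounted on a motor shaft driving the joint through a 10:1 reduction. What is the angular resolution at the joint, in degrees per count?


counts = 2^16 = 65536
effective counts at joint = 65536 * 10 = 655360
resolution = 360 / 655360
= 5.4932e-04 deg/count


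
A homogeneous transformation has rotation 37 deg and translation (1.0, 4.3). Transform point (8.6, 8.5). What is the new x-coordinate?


x' = cos(theta)*px - sin(theta)*py + tx
= 0.7986*8.6 - 0.6018*8.5 + 1.0
= 2.7528


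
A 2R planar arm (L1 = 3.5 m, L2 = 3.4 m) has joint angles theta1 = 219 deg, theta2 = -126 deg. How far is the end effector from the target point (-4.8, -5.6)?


End effector via forward kinematics:
x = L1*cos(t1) + L2*cos(t1+t2) = -2.898
y = L1*sin(t1) + L2*sin(t1+t2) = 1.1927
Distance to target:
d = sqrt((-4.8 - -2.898)^2 + (-5.6 - 1.1927)^2)
= sqrt(3.6178 + 46.141)
= 7.054 m


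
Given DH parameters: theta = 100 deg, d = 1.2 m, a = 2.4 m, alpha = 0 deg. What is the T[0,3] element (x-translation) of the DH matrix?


T[0,3] = a * cos(theta)
= 2.4 * cos(100 deg)
= 2.4 * -0.1736
= -0.4168


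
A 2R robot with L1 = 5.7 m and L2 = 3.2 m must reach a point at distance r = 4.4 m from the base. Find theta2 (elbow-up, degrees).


cos(theta2) = (r^2 - L1^2 - L2^2) / (2*L1*L2)
cos(theta2) = (19.36 - 32.49 - 10.24) / 36.48
cos(theta2) = -0.640625
theta2 = 129.8384 degrees


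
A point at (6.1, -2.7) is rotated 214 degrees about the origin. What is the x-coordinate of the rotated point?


x' = x*cos(theta) - y*sin(theta)
cos(214 deg) = -0.829, sin(214 deg) = -0.5592
x' = 6.1 * -0.829 - -2.7 * -0.5592
= -5.0571 - 1.5098
= -6.567


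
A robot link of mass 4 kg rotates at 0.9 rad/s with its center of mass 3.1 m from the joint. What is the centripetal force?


F = m * omega^2 * r
= 4 * 0.9^2 * 3.1
= 4 * 0.81 * 3.1
= 10.044 N


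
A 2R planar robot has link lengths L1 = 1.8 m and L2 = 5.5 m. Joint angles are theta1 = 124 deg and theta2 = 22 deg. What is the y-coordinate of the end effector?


Convert angles to radians: theta1 = 2.1642, theta2 = 0.384
y = L1*sin(theta1) + L2*sin(theta1+theta2)
y = 1.4923 + 3.0756
y = 4.5678


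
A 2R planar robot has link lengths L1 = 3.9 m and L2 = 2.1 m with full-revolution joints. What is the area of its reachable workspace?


r_max = L1 + L2 = 6.0 m
r_min = |L1 - L2| = 1.8 m
Area = pi*(r_max^2 - r_min^2)
= pi*(36.0 - 3.24)
= pi * 32.76
= 102.9186 m^2


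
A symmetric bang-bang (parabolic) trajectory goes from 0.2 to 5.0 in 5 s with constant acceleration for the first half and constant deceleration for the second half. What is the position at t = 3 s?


Symmetric rest-to-rest: each phase covers (pf-p0)/2 in time T/2. 0.5*a*(T/2)^2 = (pf-p0)/2 => a = 4*(pf-p0)/T^2
a = 4*(5.0-0.2)/5^2 = 0.768
t = 3 is in the deceleration phase (t > T/2).
p = pf - 0.5*a*(T-t)^2 = 5.0 - 0.5*0.768*2^2
= 3.464


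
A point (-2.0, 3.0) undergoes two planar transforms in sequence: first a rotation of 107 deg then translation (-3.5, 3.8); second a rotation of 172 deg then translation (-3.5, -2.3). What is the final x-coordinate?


After transform 1:
x1 = cos(107)*-2.0 - sin(107)*3.0 + -3.5 = -5.7842
y1 = sin(107)*-2.0 + cos(107)*3.0 + 3.8 = 1.0103
After transform 2:
x2 = cos(172)*-5.7842 - sin(172)*1.0103 + -3.5
= 2.0873


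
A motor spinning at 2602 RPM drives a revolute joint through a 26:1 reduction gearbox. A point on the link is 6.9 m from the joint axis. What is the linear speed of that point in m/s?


omega_motor = 2602 * 2*pi/60 = 272.4808 rad/s
omega_joint = omega_motor / 26 = 10.48 rad/s
v = omega_joint * r = 10.48 * 6.9
= 72.3122 m/s


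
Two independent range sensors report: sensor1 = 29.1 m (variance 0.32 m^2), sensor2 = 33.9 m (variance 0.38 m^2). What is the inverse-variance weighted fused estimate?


w1 = (1/var1) / (1/var1 + 1/var2)
   = 3.125 / (3.125 + 2.6316) = 0.5429
w2 = 1 - w1 = 0.4571
fused = w1*s1 + w2*s2 = 15.7971 + 15.4971
= 31.2943 m


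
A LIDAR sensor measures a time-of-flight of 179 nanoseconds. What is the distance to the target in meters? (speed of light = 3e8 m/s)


tof = 179 ns = 1.79e-07 s
dist = c * tof / 2
= 3e8 * 1.79e-07 / 2
= 26.85 m


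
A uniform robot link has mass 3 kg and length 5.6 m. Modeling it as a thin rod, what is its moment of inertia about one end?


I = (1/3) * m * L^2
= (1/3) * 3 * 5.6^2
= 0.333333 * 3 * 31.36
= 31.36 kg*m^2


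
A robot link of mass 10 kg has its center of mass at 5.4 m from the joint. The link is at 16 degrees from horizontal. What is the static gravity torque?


tau = m*g*L*cos(angle)
= 10 * 9.81 * 5.4 * cos(16 deg)
= 10 * 9.81 * 5.4 * 0.9613
= 509.2188 Nm


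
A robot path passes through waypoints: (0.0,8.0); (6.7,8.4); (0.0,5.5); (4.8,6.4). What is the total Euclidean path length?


Segment lengths:
  seg1 = sqrt((6.7)^2 + (0.4)^2) = 6.7119
  seg2 = sqrt((-6.7)^2 + (-2.9)^2) = 7.3007
  seg3 = sqrt((4.8)^2 + (0.9)^2) = 4.8836
Total = 18.8963


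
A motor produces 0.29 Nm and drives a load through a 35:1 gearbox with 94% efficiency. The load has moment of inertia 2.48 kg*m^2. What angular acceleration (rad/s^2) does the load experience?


tau_out = tau_motor * N * eta
= 0.29 * 35 * 0.94 = 9.541 Nm
alpha = tau_out / I = 9.541 / 2.48
= 3.8472 rad/s^2


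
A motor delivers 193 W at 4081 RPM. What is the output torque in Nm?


omega = 4081 * 2*pi/60 = 427.3613 rad/s
tau = P / omega = 193 / 427.3613
= 0.4516 Nm


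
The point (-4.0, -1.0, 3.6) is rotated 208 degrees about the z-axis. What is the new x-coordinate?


Rotation about z-axis: x' = x*cos(theta) - y*sin(theta)
= -4.0 * -0.8829 - -1.0 * -0.4695
= 3.0623


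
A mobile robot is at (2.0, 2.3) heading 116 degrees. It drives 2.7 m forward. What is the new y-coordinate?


y_new = y0 + d*sin(theta)
= 2.3 + 2.7*sin(116)
= 2.3 + 2.4267
= 4.7267


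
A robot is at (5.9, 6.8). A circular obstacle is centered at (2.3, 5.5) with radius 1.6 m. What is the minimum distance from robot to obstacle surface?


center_dist = sqrt((5.9-2.3)^2 + (6.8-5.5)^2)
= sqrt(12.96 + 1.69)
= 3.8275
min_dist = center_dist - radius = 3.8275 - 1.6 = 2.2275 m


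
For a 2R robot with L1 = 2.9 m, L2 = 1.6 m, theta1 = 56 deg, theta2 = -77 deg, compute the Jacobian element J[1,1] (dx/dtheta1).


J[1,1] = -L1*sin(t1) - L2*sin(t1+t2)
= -2.9*sin(56) - 1.6*sin(-21)
= -1.8308


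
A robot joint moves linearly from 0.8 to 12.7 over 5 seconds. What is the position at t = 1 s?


s = t/T = 1/5 = 0.2
p(t) = p0 + (pf-p0)*s
= 0.8 + (12.7 - 0.8) * 0.2
= 3.18


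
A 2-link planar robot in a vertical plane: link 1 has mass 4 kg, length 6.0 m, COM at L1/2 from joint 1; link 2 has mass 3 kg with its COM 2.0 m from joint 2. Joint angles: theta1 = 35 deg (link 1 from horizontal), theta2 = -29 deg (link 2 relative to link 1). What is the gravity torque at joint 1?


Horizontal distance from joint 1 to link-1 COM:
  x_c1 = (L1/2)*cos(t1) = 3.0 * 0.8192 = 2.4575 m
Horizontal distance from joint 1 to link-2 COM:
  x_c2 = L1*cos(t1) + Lc2*cos(t1+t2)
       = 6.0*0.8192 + 2.0*0.9945 = 6.904 m
tau1 = m1*g*x_c1 + m2*g*x_c2
     = 4*9.81*2.4575 + 3*9.81*6.904
     = 96.4306 + 203.1834
     = 299.614 Nm


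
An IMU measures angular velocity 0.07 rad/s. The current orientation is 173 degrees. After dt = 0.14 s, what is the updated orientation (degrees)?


delta_theta = w * dt = 0.07 * 0.14 = 0.0098 rad
= 0.5615 deg
theta_new = 173 + 0.5615 = 173.5615 deg


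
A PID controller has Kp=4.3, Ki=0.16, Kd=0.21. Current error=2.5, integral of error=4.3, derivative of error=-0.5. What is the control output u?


u = Kp*e + Ki*int(e) + Kd*de/dt
= 4.3*2.5 + 0.16*4.3 + 0.21*(-0.5)
= 10.75 + 0.688 + -0.105
= 11.333


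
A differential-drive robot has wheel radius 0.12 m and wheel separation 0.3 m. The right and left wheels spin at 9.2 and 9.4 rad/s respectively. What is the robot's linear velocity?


vR = r*wR = 0.12*9.2 = 1.104 m/s
vL = r*wL = 0.12*9.4 = 1.128 m/s
v = (vR+vL)/2 = 1.116 m/s
omega = (vR-vL)/L = -0.08 rad/s
linear velocity = 1.116 m/s


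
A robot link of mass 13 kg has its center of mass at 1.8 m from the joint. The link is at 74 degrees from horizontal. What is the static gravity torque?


tau = m*g*L*cos(angle)
= 13 * 9.81 * 1.8 * cos(74 deg)
= 13 * 9.81 * 1.8 * 0.2756
= 63.2737 Nm


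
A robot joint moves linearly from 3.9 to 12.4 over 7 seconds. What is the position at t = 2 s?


s = t/T = 2/7 = 0.2857
p(t) = p0 + (pf-p0)*s
= 3.9 + (12.4 - 3.9) * 0.2857
= 6.3286


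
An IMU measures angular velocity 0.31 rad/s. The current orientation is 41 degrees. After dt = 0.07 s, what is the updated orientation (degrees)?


delta_theta = w * dt = 0.31 * 0.07 = 0.0217 rad
= 1.2433 deg
theta_new = 41 + 1.2433 = 42.2433 deg


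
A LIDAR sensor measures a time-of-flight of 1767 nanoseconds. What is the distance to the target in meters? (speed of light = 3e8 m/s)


tof = 1767 ns = 1.767e-06 s
dist = c * tof / 2
= 3e8 * 1.767e-06 / 2
= 265.05 m


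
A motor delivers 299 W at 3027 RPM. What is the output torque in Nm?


omega = 3027 * 2*pi/60 = 316.9867 rad/s
tau = P / omega = 299 / 316.9867
= 0.9433 Nm


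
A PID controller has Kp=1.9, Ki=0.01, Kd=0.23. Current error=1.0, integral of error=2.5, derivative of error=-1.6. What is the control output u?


u = Kp*e + Ki*int(e) + Kd*de/dt
= 1.9*1.0 + 0.01*2.5 + 0.23*(-1.6)
= 1.9 + 0.025 + -0.368
= 1.557


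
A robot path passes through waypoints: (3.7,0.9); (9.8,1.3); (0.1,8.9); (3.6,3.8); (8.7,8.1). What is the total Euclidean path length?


Segment lengths:
  seg1 = sqrt((6.1)^2 + (0.4)^2) = 6.1131
  seg2 = sqrt((-9.7)^2 + (7.6)^2) = 12.3227
  seg3 = sqrt((3.5)^2 + (-5.1)^2) = 6.1855
  seg4 = sqrt((5.1)^2 + (4.3)^2) = 6.6708
Total = 31.2921


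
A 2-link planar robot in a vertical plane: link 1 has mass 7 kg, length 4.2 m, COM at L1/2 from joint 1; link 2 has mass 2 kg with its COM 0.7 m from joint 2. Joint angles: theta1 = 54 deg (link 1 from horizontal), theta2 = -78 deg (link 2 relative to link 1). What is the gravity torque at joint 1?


Horizontal distance from joint 1 to link-1 COM:
  x_c1 = (L1/2)*cos(t1) = 2.1 * 0.5878 = 1.2343 m
Horizontal distance from joint 1 to link-2 COM:
  x_c2 = L1*cos(t1) + Lc2*cos(t1+t2)
       = 4.2*0.5878 + 0.7*0.9135 = 3.1082 m
tau1 = m1*g*x_c1 + m2*g*x_c2
     = 7*9.81*1.2343 + 2*9.81*3.1082
     = 84.7627 + 60.9825
     = 145.7452 Nm


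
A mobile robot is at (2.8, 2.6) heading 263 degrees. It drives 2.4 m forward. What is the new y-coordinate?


y_new = y0 + d*sin(theta)
= 2.6 + 2.4*sin(263)
= 2.6 + -2.3821
= 0.2179


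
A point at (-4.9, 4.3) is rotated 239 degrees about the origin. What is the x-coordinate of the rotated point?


x' = x*cos(theta) - y*sin(theta)
cos(239 deg) = -0.515, sin(239 deg) = -0.8572
x' = -4.9 * -0.515 - 4.3 * -0.8572
= 2.5237 - -3.6858
= 6.2095


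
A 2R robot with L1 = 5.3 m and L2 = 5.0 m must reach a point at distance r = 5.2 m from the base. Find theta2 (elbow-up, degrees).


cos(theta2) = (r^2 - L1^2 - L2^2) / (2*L1*L2)
cos(theta2) = (27.04 - 28.09 - 25.0) / 53.0
cos(theta2) = -0.491509
theta2 = 119.4398 degrees


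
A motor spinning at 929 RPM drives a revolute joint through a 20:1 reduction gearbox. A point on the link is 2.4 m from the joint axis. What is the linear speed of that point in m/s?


omega_motor = 929 * 2*pi/60 = 97.2847 rad/s
omega_joint = omega_motor / 20 = 4.8642 rad/s
v = omega_joint * r = 4.8642 * 2.4
= 11.6742 m/s


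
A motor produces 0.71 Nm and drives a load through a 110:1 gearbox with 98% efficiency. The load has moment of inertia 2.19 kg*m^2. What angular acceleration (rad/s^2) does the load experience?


tau_out = tau_motor * N * eta
= 0.71 * 110 * 0.98 = 76.538 Nm
alpha = tau_out / I = 76.538 / 2.19
= 34.9489 rad/s^2


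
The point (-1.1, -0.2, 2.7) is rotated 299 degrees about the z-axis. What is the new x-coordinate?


Rotation about z-axis: x' = x*cos(theta) - y*sin(theta)
= -1.1 * 0.4848 - -0.2 * -0.8746
= -0.7082


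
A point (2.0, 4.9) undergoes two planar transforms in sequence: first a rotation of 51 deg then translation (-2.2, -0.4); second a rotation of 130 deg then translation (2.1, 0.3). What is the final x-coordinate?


After transform 1:
x1 = cos(51)*2.0 - sin(51)*4.9 + -2.2 = -4.7494
y1 = sin(51)*2.0 + cos(51)*4.9 + -0.4 = 4.238
After transform 2:
x2 = cos(130)*-4.7494 - sin(130)*4.238 + 2.1
= 1.9064


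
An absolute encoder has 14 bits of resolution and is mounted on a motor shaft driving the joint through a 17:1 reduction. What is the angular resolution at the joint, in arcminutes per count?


counts = 2^14 = 16384
effective counts at joint = 16384 * 17 = 278528
resolution = 360*60 / 278528
= 0.0776 arcmin/count


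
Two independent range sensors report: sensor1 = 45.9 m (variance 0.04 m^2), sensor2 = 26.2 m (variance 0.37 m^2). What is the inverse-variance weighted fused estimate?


w1 = (1/var1) / (1/var1 + 1/var2)
   = 25.0 / (25.0 + 2.7027) = 0.9024
w2 = 1 - w1 = 0.0976
fused = w1*s1 + w2*s2 = 41.422 + 2.5561
= 43.978 m


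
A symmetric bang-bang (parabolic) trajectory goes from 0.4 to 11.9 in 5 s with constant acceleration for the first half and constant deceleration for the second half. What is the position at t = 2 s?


Symmetric rest-to-rest: each phase covers (pf-p0)/2 in time T/2. 0.5*a*(T/2)^2 = (pf-p0)/2 => a = 4*(pf-p0)/T^2
a = 4*(11.9-0.4)/5^2 = 1.84
t = 2 is in the acceleration phase (t <= T/2).
p = p0 + 0.5*a*t^2 = 0.4 + 0.5*1.84*2^2
= 4.08


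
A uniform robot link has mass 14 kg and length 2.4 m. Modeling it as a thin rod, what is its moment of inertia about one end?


I = (1/3) * m * L^2
= (1/3) * 14 * 2.4^2
= 0.333333 * 14 * 5.76
= 26.88 kg*m^2


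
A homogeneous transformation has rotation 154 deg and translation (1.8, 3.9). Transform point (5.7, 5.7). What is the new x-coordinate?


x' = cos(theta)*px - sin(theta)*py + tx
= -0.8988*5.7 - 0.4384*5.7 + 1.8
= -5.8218


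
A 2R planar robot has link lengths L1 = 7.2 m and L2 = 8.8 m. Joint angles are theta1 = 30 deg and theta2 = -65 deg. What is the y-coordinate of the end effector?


Convert angles to radians: theta1 = 0.5236, theta2 = -1.1345
y = L1*sin(theta1) + L2*sin(theta1+theta2)
y = 3.6 + -5.0475
y = -1.4475


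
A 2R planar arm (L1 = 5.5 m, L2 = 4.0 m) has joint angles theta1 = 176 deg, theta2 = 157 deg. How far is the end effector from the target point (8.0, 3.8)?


End effector via forward kinematics:
x = L1*cos(t1) + L2*cos(t1+t2) = -1.9226
y = L1*sin(t1) + L2*sin(t1+t2) = -1.4323
Distance to target:
d = sqrt((8.0 - -1.9226)^2 + (3.8 - -1.4323)^2)
= sqrt(98.4575 + 27.377)
= 11.2176 m


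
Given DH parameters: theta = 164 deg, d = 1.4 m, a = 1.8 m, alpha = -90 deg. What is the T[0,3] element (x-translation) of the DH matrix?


T[0,3] = a * cos(theta)
= 1.8 * cos(164 deg)
= 1.8 * -0.9613
= -1.7303


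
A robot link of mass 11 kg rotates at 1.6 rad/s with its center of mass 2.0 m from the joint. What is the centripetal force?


F = m * omega^2 * r
= 11 * 1.6^2 * 2.0
= 11 * 2.56 * 2.0
= 56.32 N


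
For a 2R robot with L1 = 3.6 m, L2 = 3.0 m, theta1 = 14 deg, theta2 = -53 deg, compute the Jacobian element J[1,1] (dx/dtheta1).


J[1,1] = -L1*sin(t1) - L2*sin(t1+t2)
= -3.6*sin(14) - 3.0*sin(-39)
= 1.017


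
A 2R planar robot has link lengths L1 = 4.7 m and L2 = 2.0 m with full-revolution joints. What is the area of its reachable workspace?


r_max = L1 + L2 = 6.7 m
r_min = |L1 - L2| = 2.7 m
Area = pi*(r_max^2 - r_min^2)
= pi*(44.89 - 7.29)
= pi * 37.6
= 118.1239 m^2


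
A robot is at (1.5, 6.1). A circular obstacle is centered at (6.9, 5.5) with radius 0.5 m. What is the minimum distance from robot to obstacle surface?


center_dist = sqrt((1.5-6.9)^2 + (6.1-5.5)^2)
= sqrt(29.16 + 0.36)
= 5.4332
min_dist = center_dist - radius = 5.4332 - 0.5 = 4.9332 m


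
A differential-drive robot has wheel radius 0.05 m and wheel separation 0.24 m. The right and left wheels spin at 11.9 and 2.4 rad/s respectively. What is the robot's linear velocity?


vR = r*wR = 0.05*11.9 = 0.595 m/s
vL = r*wL = 0.05*2.4 = 0.12 m/s
v = (vR+vL)/2 = 0.3575 m/s
omega = (vR-vL)/L = 1.9792 rad/s
linear velocity = 0.3575 m/s


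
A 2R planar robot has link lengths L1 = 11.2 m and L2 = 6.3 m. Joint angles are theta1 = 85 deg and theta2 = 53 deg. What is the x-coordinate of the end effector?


Convert angles to radians: theta1 = 1.4835, theta2 = 0.925
x = L1*cos(theta1) + L2*cos(theta1+theta2)
x = 0.9761 + -4.6818
x = -3.7057


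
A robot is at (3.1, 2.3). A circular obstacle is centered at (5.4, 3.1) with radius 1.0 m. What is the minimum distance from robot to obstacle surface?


center_dist = sqrt((3.1-5.4)^2 + (2.3-3.1)^2)
= sqrt(5.29 + 0.64)
= 2.4352
min_dist = center_dist - radius = 2.4352 - 1.0 = 1.4352 m


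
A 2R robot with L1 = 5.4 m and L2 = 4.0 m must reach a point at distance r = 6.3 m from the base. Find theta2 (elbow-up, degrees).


cos(theta2) = (r^2 - L1^2 - L2^2) / (2*L1*L2)
cos(theta2) = (39.69 - 29.16 - 16.0) / 43.2
cos(theta2) = -0.12662
theta2 = 97.2743 degrees


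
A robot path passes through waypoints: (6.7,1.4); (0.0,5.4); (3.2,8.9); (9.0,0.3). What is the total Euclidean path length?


Segment lengths:
  seg1 = sqrt((-6.7)^2 + (4.0)^2) = 7.8032
  seg2 = sqrt((3.2)^2 + (3.5)^2) = 4.7424
  seg3 = sqrt((5.8)^2 + (-8.6)^2) = 10.373
Total = 22.9186


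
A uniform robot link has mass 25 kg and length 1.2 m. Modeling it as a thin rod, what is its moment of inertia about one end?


I = (1/3) * m * L^2
= (1/3) * 25 * 1.2^2
= 0.333333 * 25 * 1.44
= 12.0 kg*m^2


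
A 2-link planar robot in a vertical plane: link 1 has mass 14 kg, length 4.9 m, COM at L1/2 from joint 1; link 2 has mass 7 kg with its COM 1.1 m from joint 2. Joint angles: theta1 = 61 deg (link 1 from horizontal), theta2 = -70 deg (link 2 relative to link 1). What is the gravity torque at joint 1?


Horizontal distance from joint 1 to link-1 COM:
  x_c1 = (L1/2)*cos(t1) = 2.45 * 0.4848 = 1.1878 m
Horizontal distance from joint 1 to link-2 COM:
  x_c2 = L1*cos(t1) + Lc2*cos(t1+t2)
       = 4.9*0.4848 + 1.1*0.9877 = 3.462 m
tau1 = m1*g*x_c1 + m2*g*x_c2
     = 14*9.81*1.1878 + 7*9.81*3.462
     = 163.1302 + 237.7372
     = 400.8674 Nm


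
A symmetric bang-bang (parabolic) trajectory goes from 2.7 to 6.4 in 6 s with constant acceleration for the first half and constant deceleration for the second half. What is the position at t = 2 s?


Symmetric rest-to-rest: each phase covers (pf-p0)/2 in time T/2. 0.5*a*(T/2)^2 = (pf-p0)/2 => a = 4*(pf-p0)/T^2
a = 4*(6.4-2.7)/6^2 = 0.4111
t = 2 is in the acceleration phase (t <= T/2).
p = p0 + 0.5*a*t^2 = 2.7 + 0.5*0.4111*2^2
= 3.5222


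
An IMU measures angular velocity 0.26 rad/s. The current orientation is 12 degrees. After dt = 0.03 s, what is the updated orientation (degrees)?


delta_theta = w * dt = 0.26 * 0.03 = 0.0078 rad
= 0.4469 deg
theta_new = 12 + 0.4469 = 12.4469 deg


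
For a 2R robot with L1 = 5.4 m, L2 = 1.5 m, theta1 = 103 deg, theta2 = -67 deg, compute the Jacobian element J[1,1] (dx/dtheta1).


J[1,1] = -L1*sin(t1) - L2*sin(t1+t2)
= -5.4*sin(103) - 1.5*sin(36)
= -6.1433


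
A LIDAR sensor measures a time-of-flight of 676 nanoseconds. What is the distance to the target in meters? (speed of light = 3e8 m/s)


tof = 676 ns = 6.76e-07 s
dist = c * tof / 2
= 3e8 * 6.76e-07 / 2
= 101.4 m


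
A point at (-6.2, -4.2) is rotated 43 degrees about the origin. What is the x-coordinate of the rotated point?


x' = x*cos(theta) - y*sin(theta)
cos(43 deg) = 0.7314, sin(43 deg) = 0.682
x' = -6.2 * 0.7314 - -4.2 * 0.682
= -4.5344 - -2.8644
= -1.67


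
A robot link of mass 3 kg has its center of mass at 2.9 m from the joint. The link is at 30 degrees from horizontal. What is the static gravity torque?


tau = m*g*L*cos(angle)
= 3 * 9.81 * 2.9 * cos(30 deg)
= 3 * 9.81 * 2.9 * 0.866
= 73.9127 Nm


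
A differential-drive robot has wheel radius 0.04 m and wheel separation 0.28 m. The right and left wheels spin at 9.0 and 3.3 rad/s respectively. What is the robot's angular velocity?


vR = r*wR = 0.04*9.0 = 0.36 m/s
vL = r*wL = 0.04*3.3 = 0.132 m/s
v = (vR+vL)/2 = 0.246 m/s
omega = (vR-vL)/L = 0.8143 rad/s
angular velocity = 0.8143 rad/s


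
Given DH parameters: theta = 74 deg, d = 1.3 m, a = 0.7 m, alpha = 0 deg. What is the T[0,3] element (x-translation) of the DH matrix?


T[0,3] = a * cos(theta)
= 0.7 * cos(74 deg)
= 0.7 * 0.2756
= 0.1929


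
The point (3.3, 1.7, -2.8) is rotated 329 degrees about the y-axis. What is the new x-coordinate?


Rotation about y-axis: x' = x*cos(theta) + z*sin(theta)
= 3.3 * 0.8572 + -2.8 * -0.515
= 4.2708


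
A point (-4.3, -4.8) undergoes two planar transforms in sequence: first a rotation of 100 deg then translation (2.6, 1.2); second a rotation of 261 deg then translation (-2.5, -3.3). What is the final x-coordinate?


After transform 1:
x1 = cos(100)*-4.3 - sin(100)*-4.8 + 2.6 = 8.0738
y1 = sin(100)*-4.3 + cos(100)*-4.8 + 1.2 = -2.2012
After transform 2:
x2 = cos(261)*8.0738 - sin(261)*-2.2012 + -2.5
= -5.9371


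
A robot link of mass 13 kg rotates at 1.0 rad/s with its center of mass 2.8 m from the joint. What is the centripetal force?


F = m * omega^2 * r
= 13 * 1.0^2 * 2.8
= 13 * 1.0 * 2.8
= 36.4 N


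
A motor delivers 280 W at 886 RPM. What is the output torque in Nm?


omega = 886 * 2*pi/60 = 92.7817 rad/s
tau = P / omega = 280 / 92.7817
= 3.0178 Nm


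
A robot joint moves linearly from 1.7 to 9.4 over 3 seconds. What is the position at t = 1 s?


s = t/T = 1/3 = 0.3333
p(t) = p0 + (pf-p0)*s
= 1.7 + (9.4 - 1.7) * 0.3333
= 4.2667


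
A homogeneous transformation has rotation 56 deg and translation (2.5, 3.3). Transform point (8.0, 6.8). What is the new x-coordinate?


x' = cos(theta)*px - sin(theta)*py + tx
= 0.5592*8.0 - 0.829*6.8 + 2.5
= 1.3361


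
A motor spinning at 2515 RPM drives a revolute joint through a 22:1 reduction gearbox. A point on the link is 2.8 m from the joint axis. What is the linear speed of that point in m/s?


omega_motor = 2515 * 2*pi/60 = 263.3702 rad/s
omega_joint = omega_motor / 22 = 11.9714 rad/s
v = omega_joint * r = 11.9714 * 2.8
= 33.5198 m/s


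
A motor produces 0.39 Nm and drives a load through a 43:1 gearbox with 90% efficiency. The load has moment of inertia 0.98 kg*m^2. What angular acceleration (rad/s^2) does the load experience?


tau_out = tau_motor * N * eta
= 0.39 * 43 * 0.9 = 15.093 Nm
alpha = tau_out / I = 15.093 / 0.98
= 15.401 rad/s^2


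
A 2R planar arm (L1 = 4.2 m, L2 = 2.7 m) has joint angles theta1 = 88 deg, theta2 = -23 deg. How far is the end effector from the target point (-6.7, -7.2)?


End effector via forward kinematics:
x = L1*cos(t1) + L2*cos(t1+t2) = 1.2876
y = L1*sin(t1) + L2*sin(t1+t2) = 6.6445
Distance to target:
d = sqrt((-6.7 - 1.2876)^2 + (-7.2 - 6.6445)^2)
= sqrt(63.8025 + 191.6694)
= 15.9835 m


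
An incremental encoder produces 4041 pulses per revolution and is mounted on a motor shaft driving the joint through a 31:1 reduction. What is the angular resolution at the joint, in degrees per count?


counts per rev = 4041
effective counts at joint = 4041 * 31 = 125271
resolution = 360 / 125271
= 0.0029 deg/count


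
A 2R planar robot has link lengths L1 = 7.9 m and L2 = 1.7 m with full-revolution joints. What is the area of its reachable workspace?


r_max = L1 + L2 = 9.6 m
r_min = |L1 - L2| = 6.2 m
Area = pi*(r_max^2 - r_min^2)
= pi*(92.16 - 38.44)
= pi * 53.72
= 168.7664 m^2


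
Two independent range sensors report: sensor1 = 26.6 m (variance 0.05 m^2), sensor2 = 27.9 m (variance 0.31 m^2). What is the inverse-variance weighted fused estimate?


w1 = (1/var1) / (1/var1 + 1/var2)
   = 20.0 / (20.0 + 3.2258) = 0.8611
w2 = 1 - w1 = 0.1389
fused = w1*s1 + w2*s2 = 22.9056 + 3.875
= 26.7806 m


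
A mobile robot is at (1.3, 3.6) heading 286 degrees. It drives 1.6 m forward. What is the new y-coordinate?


y_new = y0 + d*sin(theta)
= 3.6 + 1.6*sin(286)
= 3.6 + -1.538
= 2.062


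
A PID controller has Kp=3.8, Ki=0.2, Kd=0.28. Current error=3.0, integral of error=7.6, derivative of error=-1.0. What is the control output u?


u = Kp*e + Ki*int(e) + Kd*de/dt
= 3.8*3.0 + 0.2*7.6 + 0.28*(-1.0)
= 11.4 + 1.52 + -0.28
= 12.64


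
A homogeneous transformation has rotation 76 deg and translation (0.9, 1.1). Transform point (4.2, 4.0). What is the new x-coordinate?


x' = cos(theta)*px - sin(theta)*py + tx
= 0.2419*4.2 - 0.9703*4.0 + 0.9
= -1.9651


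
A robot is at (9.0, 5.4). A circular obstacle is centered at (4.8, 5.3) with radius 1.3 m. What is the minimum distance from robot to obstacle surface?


center_dist = sqrt((9.0-4.8)^2 + (5.4-5.3)^2)
= sqrt(17.64 + 0.01)
= 4.2012
min_dist = center_dist - radius = 4.2012 - 1.3 = 2.9012 m


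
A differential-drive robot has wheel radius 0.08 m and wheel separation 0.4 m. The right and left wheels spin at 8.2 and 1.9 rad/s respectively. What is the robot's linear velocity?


vR = r*wR = 0.08*8.2 = 0.656 m/s
vL = r*wL = 0.08*1.9 = 0.152 m/s
v = (vR+vL)/2 = 0.404 m/s
omega = (vR-vL)/L = 1.26 rad/s
linear velocity = 0.404 m/s


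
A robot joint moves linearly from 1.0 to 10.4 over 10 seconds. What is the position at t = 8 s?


s = t/T = 8/10 = 0.8
p(t) = p0 + (pf-p0)*s
= 1.0 + (10.4 - 1.0) * 0.8
= 8.52


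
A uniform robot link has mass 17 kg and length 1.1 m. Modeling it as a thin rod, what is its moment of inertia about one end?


I = (1/3) * m * L^2
= (1/3) * 17 * 1.1^2
= 0.333333 * 17 * 1.21
= 6.8567 kg*m^2


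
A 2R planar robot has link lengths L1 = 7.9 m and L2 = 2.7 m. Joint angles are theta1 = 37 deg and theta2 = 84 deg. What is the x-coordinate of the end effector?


Convert angles to radians: theta1 = 0.6458, theta2 = 1.4661
x = L1*cos(theta1) + L2*cos(theta1+theta2)
x = 6.3092 + -1.3906
x = 4.9186
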